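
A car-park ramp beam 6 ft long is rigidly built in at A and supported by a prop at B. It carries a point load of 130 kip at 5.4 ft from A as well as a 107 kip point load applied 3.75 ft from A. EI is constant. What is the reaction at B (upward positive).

R_B = 160.2 kip

Release the roller at B. Primary structure: cantilever fixed at A.
Downward deflection at the released point B due to the loads:
  point load 130 at a = 5.4: Pa²(3L − a)/(6EI) = 7961/EI
  point load 107 at a = 3.75: Pa²(3L − a)/(6EI) = 3574/EI
  δ_0 = 11534/EI
Tip deflection under a unit load at B: L³/(3EI) = 72/EI.
Compatibility at B: δ_0 − R_B·δ_{BB} = 0, so R_B = 11534/72 = 160.2 kip.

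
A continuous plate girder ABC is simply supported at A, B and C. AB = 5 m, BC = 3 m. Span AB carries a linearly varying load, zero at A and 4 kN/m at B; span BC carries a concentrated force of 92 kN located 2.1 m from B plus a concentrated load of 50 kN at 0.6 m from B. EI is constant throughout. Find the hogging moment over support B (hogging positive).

Release continuity at B by inserting a hinge; the redundant is the internal moment M_B. The primary structure is two simply-supported spans AB and BC.
End slopes at the hinge B, treating each span as simply supported:
  span AB: triangular load, peak 4: w₀L³/(45EI) = 11.11/EI
  span BC: point load 92 at a = 2.1: Pab(L + b)/(6LEI) = 37.67/EI
  span BC: point load 50 at a = 0.6: Pab(L + b)/(6LEI) = 21.6/EI
  relative rotation θ_0 = (11.11 + 59.27)/EI = 70.39/EI
A unit hogging moment at B produces rotation L₁/(3EI) + L₂/(3EI) = 2.667/EI.
Compatibility: M_B·(L₁+L₂)/(3EI) = θ_0, giving M_B = 26.39 kN·m (hogging).

M_B = 26.39 kN·m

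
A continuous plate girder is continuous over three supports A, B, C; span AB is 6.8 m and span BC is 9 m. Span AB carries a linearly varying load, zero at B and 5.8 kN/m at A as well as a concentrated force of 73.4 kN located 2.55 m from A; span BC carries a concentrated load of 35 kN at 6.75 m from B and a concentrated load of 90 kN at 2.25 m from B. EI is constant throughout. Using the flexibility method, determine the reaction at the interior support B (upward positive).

Release continuity at B by inserting a hinge; the redundant is the internal moment M_B. The primary structure is two simply-supported spans AB and BC.
End slopes at the hinge B, treating each span as simply supported:
  span AB: triangular load, peak 5.8: 7w₀L³/(360EI) = 35.46/EI
  span AB: point load 73.4 at a = 2.55: Pab(L + a)/(6LEI) = 182.3/EI
  span BC: point load 35 at a = 6.75: Pab(L + b)/(6LEI) = 110.7/EI
  span BC: point load 90 at a = 2.25: Pab(L + b)/(6LEI) = 398.7/EI
  relative rotation θ_0 = (217.8 + 509.4)/EI = 727.2/EI
A unit hogging moment at B produces rotation L₁/(3EI) + L₂/(3EI) = 5.267/EI.
Slope continuity at B: θ_0 = M_B·5.267/EI, so M_B = 727.2/5.267 = 138.1 kN·m (hogging).
Span AB, ΣM about A with M_B applied at B: R_B^{AB}·6.8 = 231.9 + 138.1, so R_B^{AB} = 54.4 kN and R_A = 93.12 − 54.4 = 38.72 kN.
Span BC, ΣM about C: R_B^{BC}·9 = 686.2 + 138.1, so R_B^{BC} = 91.59 kN and R_C = 125 − 91.59 = 33.41 kN.
R_B = 54.4 + 91.59 = 146 kN.

R_B = 146 kN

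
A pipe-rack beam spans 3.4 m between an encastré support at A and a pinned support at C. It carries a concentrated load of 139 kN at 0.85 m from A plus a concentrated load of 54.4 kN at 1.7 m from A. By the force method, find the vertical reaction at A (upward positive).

R_A = 164.5 kN

Remove the prop at C; the released (primary) structure is a cantilever built in at A.
Primary-structure tip deflection at C by superposition:
  point load 139 at a = 0.85: Pa²(3L − a)/(6EI) = 156.5/EI
  point load 54.4 at a = 1.7: Pa²(3L − a)/(6EI) = 222.7/EI
  δ_0 = 379.2/EI
Tip deflection under a unit load at C: L³/(3EI) = 13.1/EI.
Compatibility at C: δ_0 − R_C·δ_{CC} = 0, so R_C = 379.2/13.1 = 28.95 kN.
Vertical equilibrium: R_A = ΣP − R_C = 193.4 − 28.95 = 164.5 kN.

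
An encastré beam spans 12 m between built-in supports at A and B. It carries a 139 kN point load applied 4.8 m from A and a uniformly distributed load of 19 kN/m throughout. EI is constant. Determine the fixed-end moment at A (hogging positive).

M_A = 468.2 kN·m

Release both end moments; the primary structure is a simply-supported span AB with redundants M_A and M_B.
End rotations of the released simple span under the applied load (×1/EI):
  at A: point load 139 at a = 4.8: Pab(L + b)/(6LEI) = 1281/EI
  at B: point load 139 at a = 4.8: Pab(L + a)/(6LEI) = 1121/EI
  at A: UDL 19: wL³/(24EI) = 1368/EI
  at B: UDL 19: wL³/(24EI) = 1368/EI
  θ_A0 = 2649/EI,  θ_B0 = 2489/EI
Flexibility coefficients: a unit moment at one end gives L/(3EI) there and L/(6EI) at the far end, so f₁₁ = f₂₂ = 4/EI and f₁₂ = f₂₁ = 2/EI.
Compatibility — zero rotation at each built-in end:
  4 M_A + 2 M_B = 2649
  2 M_A + 4 M_B = 2489
Solving the pair gives M_A = 468.2 kN·m and M_B = 388.1 kN·m (hogging).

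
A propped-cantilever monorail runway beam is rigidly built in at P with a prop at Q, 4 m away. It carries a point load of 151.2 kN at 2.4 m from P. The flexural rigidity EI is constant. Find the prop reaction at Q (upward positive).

R_Q = 65.32 kN

Remove the prop at Q; the released (primary) structure is a cantilever built in at P.
Free-end deflection of the primary structure under the applied loading (downward +):
  point load 151.2 at a = 2.4: Pa²(3L − a)/(6EI) = 1393/EI
Flexibility coefficient — unit upward force at Q: δ_{QQ} = L³/(3EI) = 21.33/EI.
Compatibility at Q: δ_0 − R_Q·δ_{QQ} = 0, so R_Q = 1393/21.33 = 65.32 kN.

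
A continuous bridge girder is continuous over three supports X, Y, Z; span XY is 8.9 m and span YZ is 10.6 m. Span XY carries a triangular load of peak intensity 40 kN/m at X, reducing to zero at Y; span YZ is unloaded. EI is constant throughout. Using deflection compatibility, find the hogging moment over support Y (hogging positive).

M_Y = 84.36 kN·m

Release continuity at Y by inserting a hinge; the redundant is the internal moment M_Y. The primary structure is two simply-supported spans XY and YZ.
Rotations at Y on the released spans (each span's end-slope, ×1/EI):
  span XY: triangular load, peak 40: 7w₀L³/(360EI) = 548.3/EI
  relative rotation θ_0 = (548.3 + 0)/EI = 548.3/EI
A unit hogging moment at Y produces rotation L₁/(3EI) + L₂/(3EI) = 6.5/EI.
Slope continuity at Y: θ_0 = M_Y·6.5/EI, so M_Y = 548.3/6.5 = 84.36 kN·m (hogging).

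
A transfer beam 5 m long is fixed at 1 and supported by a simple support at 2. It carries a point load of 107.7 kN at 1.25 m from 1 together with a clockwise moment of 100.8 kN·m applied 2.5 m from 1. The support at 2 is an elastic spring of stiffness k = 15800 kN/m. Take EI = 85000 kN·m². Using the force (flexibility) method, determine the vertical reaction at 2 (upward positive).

R_2 = 28.28 kN

Take the reaction at 2 as the redundant and release it; the primary structure is a cantilever fixed at 1.
Deflection at 2 on the released cantilever, summing each load's contribution:
  point load 107.7 at a = 1.25: Pa²(3L − a)/(6EI) = 385.6/EI
  clockwise couple 100.8 at a = 2.5: M₀a(2L − a)/(2EI) = 945/EI
  δ_0 = 1331/EI
Flexibility coefficient — unit upward force at 2: δ_{22} = L³/(3EI) = 41.67/EI.
With EI = 85000 kN·m²: δ_0 = 0.015655 m and δ_{22} = 0.00049 m/kN.
Compatibility — the spring shortens by R_2/k under the reaction it provides: δ_0 − R_2·δ_{22} = R_2/k. With 1/k = 0.000063 m/kN, R_2 = δ_0 / (δ_{22} + 1/k) = 0.015655 / (0.00049 + 0.000063) = 28.28 kN.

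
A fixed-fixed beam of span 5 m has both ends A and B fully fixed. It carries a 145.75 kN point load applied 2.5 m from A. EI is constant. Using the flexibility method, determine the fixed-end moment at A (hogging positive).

Take the two fixed-end moments M_A, M_B as redundants; the released structure is the simple span AB.
On the primary (simply-supported) span, the end slopes from the loading are:
  at A: point load 145.75 at a = 2.5: Pab(L + b)/(6LEI) = 227.7/EI
  at B: point load 145.75 at a = 2.5: Pab(L + a)/(6LEI) = 227.7/EI
  θ_A0 = 227.7/EI,  θ_B0 = 227.7/EI
Flexibility coefficients: a unit moment at one end gives L/(3EI) there and L/(6EI) at the far end, so f₁₁ = f₂₂ = 1.667/EI and f₁₂ = f₂₁ = 0.8333/EI.
Compatibility — zero rotation at each built-in end:
  1.667 M_A + 0.8333 M_B = 227.7
  0.8333 M_A + 1.667 M_B = 227.7
Solving the pair gives M_A = 91.09 kN·m and M_B = 91.09 kN·m (hogging).

M_A = 91.09 kN·m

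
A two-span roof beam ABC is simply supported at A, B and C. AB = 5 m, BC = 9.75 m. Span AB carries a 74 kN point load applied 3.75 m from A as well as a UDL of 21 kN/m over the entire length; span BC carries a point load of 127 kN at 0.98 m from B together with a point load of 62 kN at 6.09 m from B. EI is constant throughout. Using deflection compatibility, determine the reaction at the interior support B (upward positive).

R_B = 299.2 kN

Take M_B as the redundant. Released structure: two simple spans AB and BC with a hinge at B.
End slopes at the hinge B, treating each span as simply supported:
  span AB: point load 74 at a = 3.75: Pab(L + a)/(6LEI) = 101.2/EI
  span AB: UDL 21: wL³/(24EI) = 109.4/EI
  span BC: point load 127 at a = 0.98: Pab(L + b)/(6LEI) = 345.6/EI
  span BC: point load 62 at a = 6.09: Pab(L + b)/(6LEI) = 316.8/EI
  relative rotation θ_0 = (210.5 + 662.3)/EI = 872.9/EI
A unit hogging moment at B produces rotation L₁/(3EI) + L₂/(3EI) = 4.917/EI.
Compatibility: M_B·(L₁+L₂)/(3EI) = θ_0, giving M_B = 177.5 kN·m (hogging).
Span AB, ΣM about A with M_B applied at B: R_B^{AB}·5 = 540 + 177.5, so R_B^{AB} = 143.5 kN and R_A = 179 − 143.5 = 35.49 kN.
Span BC, ΣM about C: R_B^{BC}·9.75 = 1341 + 177.5, so R_B^{BC} = 155.7 kN and R_C = 189 − 155.7 = 33.28 kN.
R_B = 143.5 + 155.7 = 299.2 kN.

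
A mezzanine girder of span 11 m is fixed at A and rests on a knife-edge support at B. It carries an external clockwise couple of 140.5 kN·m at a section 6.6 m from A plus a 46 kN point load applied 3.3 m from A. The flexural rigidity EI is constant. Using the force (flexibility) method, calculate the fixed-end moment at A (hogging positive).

M_A = 53.79 kN·m

Take the reaction at B as the redundant and release it; the primary structure is a cantilever fixed at A.
Downward deflection at the released point B due to the loads:
  clockwise couple 140.5 at a = 6.6: M₀a(2L − a)/(2EI) = 7140/EI
  point load 46 at a = 3.3: Pa²(3L − a)/(6EI) = 2480/EI
  δ_0 = 9620/EI
Tip deflection under a unit load at B: L³/(3EI) = 443.7/EI.
The prop prevents deflection at B: R_B = δ_0/δ_{BB} = 9620/443.7 = 21.68 kN.
Moment equilibrium about A: M_A = Σ(load moments about A) − R_B·L = 292.3 − 21.68×11 = 53.79 kN·m.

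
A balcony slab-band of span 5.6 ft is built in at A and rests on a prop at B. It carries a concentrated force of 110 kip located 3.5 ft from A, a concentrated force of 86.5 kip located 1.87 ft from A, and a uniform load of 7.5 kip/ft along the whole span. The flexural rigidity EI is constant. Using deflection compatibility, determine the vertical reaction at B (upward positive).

R_B = 79.63 kip

Remove the prop at B; the released (primary) structure is a cantilever built in at A.
Free-end deflection of the primary structure under the applied loading (downward +):
  point load 110 at a = 3.5: Pa²(3L − a)/(6EI) = 2987/EI
  point load 86.5 at a = 1.87: Pa²(3L − a)/(6EI) = 752.7/EI
  UDL 7.5: wL⁴/(8EI) = 922/EI
  δ_0 = 4662/EI
Tip deflection under a unit load at B: L³/(3EI) = 58.54/EI.
The prop prevents deflection at B: R_B = δ_0/δ_{BB} = 4662/58.54 = 79.63 kip.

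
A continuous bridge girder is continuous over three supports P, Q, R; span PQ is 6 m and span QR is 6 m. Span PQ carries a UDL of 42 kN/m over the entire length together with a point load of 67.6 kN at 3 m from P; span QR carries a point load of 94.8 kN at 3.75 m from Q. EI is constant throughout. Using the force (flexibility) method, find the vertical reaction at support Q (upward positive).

Release continuity at Q by inserting a hinge; the redundant is the internal moment M_Q. The primary structure is two simply-supported spans PQ and QR.
Discontinuity in slope at Q on the released structure — sum the simple-span end rotations:
  span PQ: UDL 42: wL³/(24EI) = 378/EI
  span PQ: point load 67.6 at a = 3: Pab(L + a)/(6LEI) = 152.1/EI
  span QR: point load 94.8 at a = 3.75: Pab(L + b)/(6LEI) = 183.3/EI
  relative rotation θ_0 = (530.1 + 183.3)/EI = 713.4/EI
A unit hogging moment at Q produces rotation L₁/(3EI) + L₂/(3EI) = 4/EI.
Compatibility: M_Q·(L₁+L₂)/(3EI) = θ_0, giving M_Q = 178.4 kN·m (hogging).
Span PQ, ΣM about P with M_Q applied at Q: R_Q^{PQ}·6 = 958.8 + 178.4, so R_Q^{PQ} = 189.5 kN and R_P = 319.6 − 189.5 = 130.1 kN.
Span QR, ΣM about R: R_Q^{QR}·6 = 213.3 + 178.4, so R_Q^{QR} = 65.28 kN and R_R = 94.8 − 65.28 = 29.52 kN.
R_Q = 189.5 + 65.28 = 254.8 kN.

R_Q = 254.8 kN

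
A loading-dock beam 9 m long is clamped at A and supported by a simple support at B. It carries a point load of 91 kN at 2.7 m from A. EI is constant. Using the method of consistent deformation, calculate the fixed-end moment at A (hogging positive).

M_A = 146.2 kN·m

Remove the prop at B; the released (primary) structure is a cantilever built in at A.
Downward deflection at the released point B due to the loads:
  point load 91 at a = 2.7: Pa²(3L − a)/(6EI) = 2687/EI
Tip deflection under a unit load at B: L³/(3EI) = 243/EI.
Compatibility at B: δ_0 − R_B·δ_{BB} = 0, so R_B = 2687/243 = 11.06 kN.
Moment equilibrium about A: M_A = Σ(load moments about A) − R_B·L = 245.7 − 11.06×9 = 146.2 kN·m.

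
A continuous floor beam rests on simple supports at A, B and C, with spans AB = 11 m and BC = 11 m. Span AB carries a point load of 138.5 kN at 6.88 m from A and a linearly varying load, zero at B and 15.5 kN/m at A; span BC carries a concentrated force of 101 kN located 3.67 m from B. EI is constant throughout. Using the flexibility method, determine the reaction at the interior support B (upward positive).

R_B = 237.4 kN

Insert a hinge at B; M_B is the redundant, and each span becomes simply supported.
End slopes at the hinge B, treating each span as simply supported:
  span AB: point load 138.5 at a = 6.88: Pab(L + a)/(6LEI) = 1064/EI
  span AB: triangular load, peak 15.5: 7w₀L³/(360EI) = 401.1/EI
  span BC: point load 101 at a = 3.67: Pab(L + b)/(6LEI) = 754.6/EI
  relative rotation θ_0 = (1465 + 754.6)/EI = 2219/EI
A unit hogging moment at B produces rotation L₁/(3EI) + L₂/(3EI) = 7.333/EI.
Slope continuity at B: θ_0 = M_B·7.333/EI, so M_B = 2219/7.333 = 302.6 kN·m (hogging).
Span AB, ΣM about A with M_B applied at B: R_B^{AB}·11 = 1265 + 302.6, so R_B^{AB} = 142.6 kN and R_A = 223.8 − 142.6 = 81.2 kN.
Span BC, ΣM about C: R_B^{BC}·11 = 740.3 + 302.6, so R_B^{BC} = 94.81 kN and R_C = 101 − 94.81 = 6.185 kN.
R_B = 142.6 + 94.81 = 237.4 kN.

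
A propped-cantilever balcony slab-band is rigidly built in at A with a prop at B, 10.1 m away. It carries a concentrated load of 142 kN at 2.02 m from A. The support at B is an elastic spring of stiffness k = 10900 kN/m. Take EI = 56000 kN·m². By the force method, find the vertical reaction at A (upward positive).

Release the roller at B. Primary structure: cantilever fixed at A.
Primary-structure tip deflection at B by superposition:
  point load 142 at a = 2.02: Pa²(3L − a)/(6EI) = 2731/EI
Tip deflection under a unit load at B: L³/(3EI) = 343.4/EI.
With EI = 56000 kN·m²: δ_0 = 0.048768 m and δ_{BB} = 0.006133 m/kN.
Compatibility — the spring shortens by R_B/k under the reaction it provides: δ_0 − R_B·δ_{BB} = R_B/k. With 1/k = 0.000092 m/kN, R_B = δ_0 / (δ_{BB} + 1/k) = 0.048768 / (0.006133 + 0.000092) = 7.835 kN.
Vertical equilibrium: R_A = ΣP − R_B = 142 − 7.835 = 134.2 kN.

R_A = 134.2 kN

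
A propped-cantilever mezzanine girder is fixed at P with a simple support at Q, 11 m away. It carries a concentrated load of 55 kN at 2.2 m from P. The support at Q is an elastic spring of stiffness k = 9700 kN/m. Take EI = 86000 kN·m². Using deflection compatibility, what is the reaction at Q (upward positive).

Take the reaction at Q as the redundant and release it; the primary structure is a cantilever fixed at P.
Primary-structure tip deflection at Q by superposition:
  point load 55 at a = 2.2: Pa²(3L − a)/(6EI) = 1366/EI
Tip deflection under a unit load at Q: L³/(3EI) = 443.7/EI.
With EI = 86000 kN·m²: δ_0 = 0.015889 m and δ_{QQ} = 0.005159 m/kN.
Compatibility — the spring shortens by R_Q/k under the reaction it provides: δ_0 − R_Q·δ_{QQ} = R_Q/k. With 1/k = 0.000103 m/kN, R_Q = δ_0 / (δ_{QQ} + 1/k) = 0.015889 / (0.005159 + 0.000103) = 3.02 kN.

R_Q = 3.02 kN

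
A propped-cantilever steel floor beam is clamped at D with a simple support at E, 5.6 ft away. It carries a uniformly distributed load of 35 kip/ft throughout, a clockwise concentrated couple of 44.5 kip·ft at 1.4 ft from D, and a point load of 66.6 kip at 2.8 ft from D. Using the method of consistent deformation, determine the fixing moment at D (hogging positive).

M_D = 222.4 kip·ft

Remove the prop at E; the released (primary) structure is a cantilever built in at D.
Primary-structure tip deflection at E by superposition:
  UDL 35: wL⁴/(8EI) = 4303/EI
  clockwise couple 44.5 at a = 1.4: M₀a(2L − a)/(2EI) = 305.3/EI
  point load 66.6 at a = 2.8: Pa²(3L − a)/(6EI) = 1218/EI
  δ_0 = 5826/EI
Flexibility coefficient — unit upward force at E: δ_{EE} = L³/(3EI) = 58.54/EI.
The prop prevents deflection at E: R_E = δ_0/δ_{EE} = 5826/58.54 = 99.53 kip.
Moment equilibrium about D: M_D = Σ(load moments about D) − R_E·L = 779.8 − 99.53×5.6 = 222.4 kip·ft.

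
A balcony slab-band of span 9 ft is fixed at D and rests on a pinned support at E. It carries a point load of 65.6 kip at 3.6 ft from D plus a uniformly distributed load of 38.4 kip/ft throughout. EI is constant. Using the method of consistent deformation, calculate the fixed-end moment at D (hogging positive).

Take the reaction at E as the redundant and release it; the primary structure is a cantilever fixed at D.
Free-end deflection of the primary structure under the applied loading (downward +):
  point load 65.6 at a = 3.6: Pa²(3L − a)/(6EI) = 3316/EI
  UDL 38.4: wL⁴/(8EI) = 31493/EI
  δ_0 = 34808/EI
Tip deflection under a unit load at E: L³/(3EI) = 243/EI.
Compatibility at E: δ_0 − R_E·δ_{EE} = 0, so R_E = 34808/243 = 143.2 kip.
Moment equilibrium about D: M_D = Σ(load moments about D) − R_E·L = 1791 − 143.2×9 = 502.2 kip·ft.

M_D = 502.2 kip·ft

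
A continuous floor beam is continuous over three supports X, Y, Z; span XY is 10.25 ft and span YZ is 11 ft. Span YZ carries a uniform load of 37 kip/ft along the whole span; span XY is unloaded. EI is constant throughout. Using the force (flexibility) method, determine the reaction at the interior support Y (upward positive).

Take M_Y as the redundant. Released structure: two simple spans XY and YZ with a hinge at Y.
Discontinuity in slope at Y on the released structure — sum the simple-span end rotations:
  span YZ: UDL 37: wL³/(24EI) = 2052/EI
  relative rotation θ_0 = (0 + 2052)/EI = 2052/EI
A unit hogging moment at Y produces rotation L₁/(3EI) + L₂/(3EI) = 7.083/EI.
Compatibility: M_Y·(L₁+L₂)/(3EI) = θ_0, giving M_Y = 289.7 kip·ft (hogging).
Span XY, ΣM about X with M_Y applied at Y: R_Y^{XY}·10.25 = 0 + 289.7, so R_Y^{XY} = 28.26 kip and R_X = 0 − 28.26 = -28.26 kip.
Span YZ, ΣM about Z: R_Y^{YZ}·11 = 2238 + 289.7, so R_Y^{YZ} = 229.8 kip and R_Z = 407 − 229.8 = 177.2 kip.
R_Y = 28.26 + 229.8 = 258.1 kip.

R_Y = 258.1 kip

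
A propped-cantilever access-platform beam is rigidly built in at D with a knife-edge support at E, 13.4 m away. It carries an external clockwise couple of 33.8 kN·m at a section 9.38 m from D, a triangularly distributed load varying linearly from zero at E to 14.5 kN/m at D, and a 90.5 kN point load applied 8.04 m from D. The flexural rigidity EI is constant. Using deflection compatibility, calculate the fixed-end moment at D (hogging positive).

M_D = 365 kN·m

Take the reaction at E as the redundant and release it; the primary structure is a cantilever fixed at D.
Free-end deflection of the primary structure under the applied loading (downward +):
  clockwise couple 33.8 at a = 9.38: M₀a(2L − a)/(2EI) = 2761/EI
  triangular load, peak 14.5 at the fixed end: w₀L⁴/(30EI) = 15584/EI
  point load 90.5 at a = 8.04: Pa²(3L − a)/(6EI) = 31356/EI
  δ_0 = 49701/EI
Tip deflection under a unit load at E: L³/(3EI) = 802/EI.
Compatibility at E: δ_0 − R_E·δ_{EE} = 0, so R_E = 49701/802 = 61.97 kN.
Moment equilibrium about D: M_D = Σ(load moments about D) − R_E·L = 1195 − 61.97×13.4 = 365 kN·m.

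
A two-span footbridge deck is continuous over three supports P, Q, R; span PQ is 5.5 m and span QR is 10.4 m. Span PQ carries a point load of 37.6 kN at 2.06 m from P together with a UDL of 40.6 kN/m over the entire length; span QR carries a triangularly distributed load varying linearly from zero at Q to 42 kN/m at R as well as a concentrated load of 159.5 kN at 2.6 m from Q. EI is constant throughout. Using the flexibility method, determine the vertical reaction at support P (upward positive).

Take M_Q as the redundant. Released structure: two simple spans PQ and QR with a hinge at Q.
Discontinuity in slope at Q on the released structure — sum the simple-span end rotations:
  span PQ: point load 37.6 at a = 2.06: Pab(L + a)/(6LEI) = 61.04/EI
  span PQ: UDL 40.6: wL³/(24EI) = 281.5/EI
  span QR: triangular load, peak 42: 7w₀L³/(360EI) = 918.6/EI
  span QR: point load 159.5 at a = 2.6: Pab(L + b)/(6LEI) = 943.4/EI
  relative rotation θ_0 = (342.5 + 1862)/EI = 2205/EI
A unit hogging moment at Q produces rotation L₁/(3EI) + L₂/(3EI) = 5.3/EI.
Slope continuity at Q: θ_0 = M_Q·5.3/EI, so M_Q = 2205/5.3 = 416 kN·m (hogging).
Span PQ, ΣM about P with M_Q applied at Q: R_Q^{PQ}·5.5 = 691.5 + 416, so R_Q^{PQ} = 201.4 kN and R_P = 260.9 − 201.4 = 59.54 kN.

R_P = 59.54 kN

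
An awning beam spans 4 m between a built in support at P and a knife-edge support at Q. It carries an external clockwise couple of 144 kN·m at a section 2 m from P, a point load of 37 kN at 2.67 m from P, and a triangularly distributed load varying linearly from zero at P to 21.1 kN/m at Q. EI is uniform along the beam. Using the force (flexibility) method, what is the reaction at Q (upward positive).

R_Q = 82.94 kN

Choose R_Q as the redundant. The primary structure is the cantilever fixed at P.
Primary-structure tip deflection at Q by superposition:
  clockwise couple 144 at a = 2: M₀a(2L − a)/(2EI) = 864/EI
  point load 37 at a = 2.67: Pa²(3L − a)/(6EI) = 410.2/EI
  triangular load, peak 21.1 at the free end: 11w₀L⁴/(120EI) = 495.1/EI
  δ_0 = 1769/EI
Flexibility coefficient — unit upward force at Q: δ_{QQ} = L³/(3EI) = 21.33/EI.
The prop prevents deflection at Q: R_Q = δ_0/δ_{QQ} = 1769/21.33 = 82.94 kN.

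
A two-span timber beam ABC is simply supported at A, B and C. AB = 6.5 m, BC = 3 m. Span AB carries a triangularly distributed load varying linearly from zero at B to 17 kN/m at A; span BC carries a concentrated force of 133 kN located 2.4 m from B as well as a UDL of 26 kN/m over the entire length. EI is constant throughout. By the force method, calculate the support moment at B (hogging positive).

Insert a hinge at B; M_B is the redundant, and each span becomes simply supported.
End slopes at the hinge B, treating each span as simply supported:
  span AB: triangular load, peak 17: 7w₀L³/(360EI) = 90.78/EI
  span BC: point load 133 at a = 2.4: Pab(L + b)/(6LEI) = 38.3/EI
  span BC: UDL 26: wL³/(24EI) = 29.25/EI
  relative rotation θ_0 = (90.78 + 67.55)/EI = 158.3/EI
A unit hogging moment at B produces rotation L₁/(3EI) + L₂/(3EI) = 3.167/EI.
Compatibility: M_B·(L₁+L₂)/(3EI) = θ_0, giving M_B = 50 kN·m (hogging).

M_B = 50 kN·m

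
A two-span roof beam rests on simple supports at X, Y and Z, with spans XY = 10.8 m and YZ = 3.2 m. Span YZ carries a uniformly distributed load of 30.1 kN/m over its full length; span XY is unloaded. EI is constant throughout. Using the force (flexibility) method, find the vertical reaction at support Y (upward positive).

R_Y = 51.73 kN

Insert a hinge at Y; M_Y is the redundant, and each span becomes simply supported.
End slopes at the hinge Y, treating each span as simply supported:
  span YZ: UDL 30.1: wL³/(24EI) = 41.1/EI
  relative rotation θ_0 = (0 + 41.1)/EI = 41.1/EI
A unit hogging moment at Y produces rotation L₁/(3EI) + L₂/(3EI) = 4.667/EI.
Compatibility: M_Y·(L₁+L₂)/(3EI) = θ_0, giving M_Y = 8.806 kN·m (hogging).
Span XY, ΣM about X with M_Y applied at Y: R_Y^{XY}·10.8 = 0 + 8.806, so R_Y^{XY} = 0.8154 kN and R_X = 0 − 0.8154 = -0.8154 kN.
Span YZ, ΣM about Z: R_Y^{YZ}·3.2 = 154.1 + 8.806, so R_Y^{YZ} = 50.91 kN and R_Z = 96.32 − 50.91 = 45.41 kN.
R_Y = 0.8154 + 50.91 = 51.73 kN.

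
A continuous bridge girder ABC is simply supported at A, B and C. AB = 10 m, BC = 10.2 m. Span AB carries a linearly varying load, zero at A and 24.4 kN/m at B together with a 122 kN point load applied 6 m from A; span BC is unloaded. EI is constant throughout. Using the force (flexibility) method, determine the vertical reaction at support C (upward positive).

R_C = -19.26 kN

Take M_B as the redundant. Released structure: two simple spans AB and BC with a hinge at B.
End slopes at the hinge B, treating each span as simply supported:
  span AB: triangular load, peak 24.4: w₀L³/(45EI) = 542.2/EI
  span AB: point load 122 at a = 6: Pab(L + a)/(6LEI) = 780.8/EI
  relative rotation θ_0 = (1323 + 0)/EI = 1323/EI
A unit hogging moment at B produces rotation L₁/(3EI) + L₂/(3EI) = 6.733/EI.
Compatibility: M_B·(L₁+L₂)/(3EI) = θ_0, giving M_B = 196.5 kN·m (hogging).
Span BC, ΣM about C: R_B^{BC}·10.2 = 0 + 196.5, so R_B^{BC} = 19.26 kN and R_C = 0 − 19.26 = -19.26 kN.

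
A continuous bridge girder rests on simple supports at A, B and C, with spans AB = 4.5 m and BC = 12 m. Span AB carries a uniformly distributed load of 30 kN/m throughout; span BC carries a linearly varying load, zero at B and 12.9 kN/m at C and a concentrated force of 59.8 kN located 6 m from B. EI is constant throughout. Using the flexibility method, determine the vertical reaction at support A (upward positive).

R_A = 23.64 kN

Release continuity at B by inserting a hinge; the redundant is the internal moment M_B. The primary structure is two simply-supported spans AB and BC.
End slopes at the hinge B, treating each span as simply supported:
  span AB: UDL 30: wL³/(24EI) = 113.9/EI
  span BC: triangular load, peak 12.9: 7w₀L³/(360EI) = 433.4/EI
  span BC: point load 59.8 at a = 6: Pab(L + b)/(6LEI) = 538.2/EI
  relative rotation θ_0 = (113.9 + 971.6)/EI = 1086/EI
A unit hogging moment at B produces rotation L₁/(3EI) + L₂/(3EI) = 5.5/EI.
Compatibility: M_B·(L₁+L₂)/(3EI) = θ_0, giving M_B = 197.4 kN·m (hogging).
Span AB, ΣM about A with M_B applied at B: R_B^{AB}·4.5 = 303.8 + 197.4, so R_B^{AB} = 111.4 kN and R_A = 135 − 111.4 = 23.64 kN.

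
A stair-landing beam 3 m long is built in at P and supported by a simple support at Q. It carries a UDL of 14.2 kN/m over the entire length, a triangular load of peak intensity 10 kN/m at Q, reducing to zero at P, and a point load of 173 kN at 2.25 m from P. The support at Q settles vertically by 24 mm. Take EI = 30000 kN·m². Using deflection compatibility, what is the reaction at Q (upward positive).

R_Q = 53.7 kN

Take the reaction at Q as the redundant and release it; the primary structure is a cantilever fixed at P.
Primary-structure tip deflection at Q by superposition:
  UDL 14.2: wL⁴/(8EI) = 143.8/EI
  triangular load, peak 10 at the free end: 11w₀L⁴/(120EI) = 74.25/EI
  point load 173 at a = 2.25: Pa²(3L − a)/(6EI) = 985.3/EI
  δ_0 = 1203/EI
Flexibility coefficient — unit upward force at Q: δ_{QQ} = L³/(3EI) = 9/EI.
With EI = 30000 kN·m²: δ_0 = 0.04011 m and δ_{QQ} = 0.0003 m/kN.
Compatibility — the beam at Q must follow the support down by 0.024 m: δ_0 − R_Q·δ_{QQ} = 0.024, so R_Q = (0.04011 − 0.024)/0.0003 = 53.7 kN.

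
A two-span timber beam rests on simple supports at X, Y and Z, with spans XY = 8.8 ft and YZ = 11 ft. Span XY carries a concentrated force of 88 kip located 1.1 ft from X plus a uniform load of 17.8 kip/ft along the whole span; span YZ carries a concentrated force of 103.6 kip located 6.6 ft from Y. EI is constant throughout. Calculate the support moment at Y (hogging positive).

Insert a hinge at Y; M_Y is the redundant, and each span becomes simply supported.
Rotations at Y on the released spans (each span's end-slope, ×1/EI):
  span XY: point load 88 at a = 1.1: Pab(L + a)/(6LEI) = 139.8/EI
  span XY: UDL 17.8: wL³/(24EI) = 505.4/EI
  span YZ: point load 103.6 at a = 6.6: Pab(L + b)/(6LEI) = 702/EI
  relative rotation θ_0 = (645.2 + 702)/EI = 1347/EI
A unit hogging moment at Y produces rotation L₁/(3EI) + L₂/(3EI) = 6.6/EI.
Slope continuity at Y: θ_0 = M_Y·6.6/EI, so M_Y = 1347/6.6 = 204.1 kip·ft (hogging).

M_Y = 204.1 kip·ft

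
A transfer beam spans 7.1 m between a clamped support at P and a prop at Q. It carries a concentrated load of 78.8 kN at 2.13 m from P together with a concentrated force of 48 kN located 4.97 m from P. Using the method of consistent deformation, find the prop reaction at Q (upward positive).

R_Q = 36.62 kN

Remove the prop at Q; the released (primary) structure is a cantilever built in at P.
Downward deflection at the released point Q due to the loads:
  point load 78.8 at a = 2.13: Pa²(3L − a)/(6EI) = 1142/EI
  point load 48 at a = 4.97: Pa²(3L − a)/(6EI) = 3227/EI
  δ_0 = 4369/EI
Tip deflection under a unit load at Q: L³/(3EI) = 119.3/EI.
The prop prevents deflection at Q: R_Q = δ_0/δ_{QQ} = 4369/119.3 = 36.62 kN.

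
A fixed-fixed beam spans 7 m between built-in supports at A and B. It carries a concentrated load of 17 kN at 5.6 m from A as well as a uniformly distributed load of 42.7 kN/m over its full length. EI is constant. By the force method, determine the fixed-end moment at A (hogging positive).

M_A = 178.2 kN·m

Release both end moments; the primary structure is a simply-supported span AB with redundants M_A and M_B.
On the primary (simply-supported) span, the end slopes from the loading are:
  at A: point load 17 at a = 5.6: Pab(L + b)/(6LEI) = 26.66/EI
  at B: point load 17 at a = 5.6: Pab(L + a)/(6LEI) = 39.98/EI
  at A: UDL 42.7: wL³/(24EI) = 610.3/EI
  at B: UDL 42.7: wL³/(24EI) = 610.3/EI
  θ_A0 = 636.9/EI,  θ_B0 = 650.2/EI
Flexibility coefficients: a unit moment at one end gives L/(3EI) there and L/(6EI) at the far end, so f₁₁ = f₂₂ = 2.333/EI and f₁₂ = f₂₁ = 1.167/EI.
Compatibility — zero rotation at each built-in end:
  2.333 M_A + 1.167 M_B = 636.9
  1.167 M_A + 2.333 M_B = 650.2
Solving the pair gives M_A = 178.2 kN·m and M_B = 189.6 kN·m (hogging).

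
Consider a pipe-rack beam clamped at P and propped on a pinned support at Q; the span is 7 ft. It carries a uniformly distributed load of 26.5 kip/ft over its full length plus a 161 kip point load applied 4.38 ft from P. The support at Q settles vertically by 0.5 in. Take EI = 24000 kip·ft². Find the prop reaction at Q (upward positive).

R_Q = 135.6 kip

Release the roller at Q. Primary structure: cantilever fixed at P.
Downward deflection at the released point Q due to the loads:
  UDL 26.5: wL⁴/(8EI) = 7953/EI
  point load 161 at a = 4.38: Pa²(3L − a)/(6EI) = 8556/EI
  δ_0 = 16509/EI
Flexibility coefficient — unit upward force at Q: δ_{QQ} = L³/(3EI) = 114.3/EI.
With EI = 24000 kip·ft²: δ_0 = 0.68787 ft and δ_{QQ} = 0.004764 ft/kip.
Compatibility — the beam at Q must follow the support down by 0.04167 ft: δ_0 − R_Q·δ_{QQ} = 0.04167, so R_Q = (0.68787 − 0.04167)/0.004764 = 135.6 kip.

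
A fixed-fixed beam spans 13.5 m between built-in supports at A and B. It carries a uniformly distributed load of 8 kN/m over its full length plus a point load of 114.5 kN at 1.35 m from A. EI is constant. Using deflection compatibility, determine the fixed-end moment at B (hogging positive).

M_B = 135.4 kN·m

Take the two fixed-end moments M_A, M_B as redundants; the released structure is the simple span AB.
On the primary (simply-supported) span, the end slopes from the loading are:
  at A: UDL 8: wL³/(24EI) = 820.1/EI
  at B: UDL 8: wL³/(24EI) = 820.1/EI
  at A: point load 114.5 at a = 1.35: Pab(L + b)/(6LEI) = 594.7/EI
  at B: point load 114.5 at a = 1.35: Pab(L + a)/(6LEI) = 344.3/EI
  θ_A0 = 1415/EI,  θ_B0 = 1164/EI
Flexibility coefficients: a unit moment at one end gives L/(3EI) there and L/(6EI) at the far end, so f₁₁ = f₂₂ = 4.5/EI and f₁₂ = f₂₁ = 2.25/EI.
Compatibility — zero rotation at each built-in end:
  4.5 M_A + 2.25 M_B = 1415
  2.25 M_A + 4.5 M_B = 1164
Solving the pair gives M_A = 246.7 kN·m and M_B = 135.4 kN·m (hogging).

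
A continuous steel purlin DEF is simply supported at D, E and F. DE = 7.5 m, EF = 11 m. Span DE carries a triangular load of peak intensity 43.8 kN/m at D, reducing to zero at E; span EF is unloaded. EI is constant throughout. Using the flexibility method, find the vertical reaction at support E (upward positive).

Insert a hinge at E; M_E is the redundant, and each span becomes simply supported.
Rotations at E on the released spans (each span's end-slope, ×1/EI):
  span DE: triangular load, peak 43.8: 7w₀L³/(360EI) = 359.3/EI
  relative rotation θ_0 = (359.3 + 0)/EI = 359.3/EI
A unit hogging moment at E produces rotation L₁/(3EI) + L₂/(3EI) = 6.167/EI.
Slope continuity at E: θ_0 = M_E·6.167/EI, so M_E = 359.3/6.167 = 58.26 kN·m (hogging).
Span DE, ΣM about D with M_E applied at E: R_E^{DE}·7.5 = 410.6 + 58.26, so R_E^{DE} = 62.52 kN and R_D = 164.2 − 62.52 = 101.7 kN.
Span EF, ΣM about F: R_E^{EF}·11 = 0 + 58.26, so R_E^{EF} = 5.297 kN and R_F = 0 − 5.297 = -5.297 kN.
R_E = 62.52 + 5.297 = 67.82 kN.

R_E = 67.82 kN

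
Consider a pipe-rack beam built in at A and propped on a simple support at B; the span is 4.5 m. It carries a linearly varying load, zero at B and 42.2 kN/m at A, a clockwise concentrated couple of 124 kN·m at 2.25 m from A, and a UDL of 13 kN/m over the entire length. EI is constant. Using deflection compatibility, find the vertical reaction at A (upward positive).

Choose R_B as the redundant. The primary structure is the cantilever fixed at A.
Downward deflection at the released point B due to the loads:
  triangular load, peak 42.2 at the fixed end: w₀L⁴/(30EI) = 576.8/EI
  clockwise couple 124 at a = 2.25: M₀a(2L − a)/(2EI) = 941.6/EI
  UDL 13: wL⁴/(8EI) = 666.4/EI
  δ_0 = 2185/EI
Tip deflection under a unit load at B: L³/(3EI) = 30.38/EI.
Compatibility at B: δ_0 − R_B·δ_{BB} = 0, so R_B = 2185/30.38 = 71.93 kN.
Vertical equilibrium: R_A = ΣP − R_B = 153.4 − 71.93 = 81.52 kN.

R_A = 81.52 kN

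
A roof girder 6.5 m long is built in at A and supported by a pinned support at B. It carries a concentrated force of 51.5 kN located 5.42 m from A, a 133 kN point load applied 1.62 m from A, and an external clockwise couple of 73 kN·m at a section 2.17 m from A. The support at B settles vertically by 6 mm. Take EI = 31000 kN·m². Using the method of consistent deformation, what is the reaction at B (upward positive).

Remove the prop at B; the released (primary) structure is a cantilever built in at A.
Primary-structure tip deflection at B by superposition:
  point load 51.5 at a = 5.42: Pa²(3L − a)/(6EI) = 3550/EI
  point load 133 at a = 1.62: Pa²(3L − a)/(6EI) = 1040/EI
  clockwise couple 73 at a = 2.17: M₀a(2L − a)/(2EI) = 857.8/EI
  δ_0 = 5448/EI
Tip deflection under a unit load at B: L³/(3EI) = 91.54/EI.
With EI = 31000 kN·m²: δ_0 = 0.17575 m and δ_{BB} = 0.002953 m/kN.
Compatibility — the beam at B must follow the support down by 0.006 m: δ_0 − R_B·δ_{BB} = 0.006, so R_B = (0.17575 − 0.006)/0.002953 = 57.48 kN.

R_B = 57.48 kN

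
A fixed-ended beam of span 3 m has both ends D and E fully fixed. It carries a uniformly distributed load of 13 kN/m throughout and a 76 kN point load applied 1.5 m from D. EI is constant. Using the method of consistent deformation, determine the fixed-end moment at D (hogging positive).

M_D = 38.25 kN·m

Release both end moments; the primary structure is a simply-supported span DE with redundants M_D and M_E.
Simple-span end rotations at D and E under the given loads:
  at D: UDL 13: wL³/(24EI) = 14.62/EI
  at E: UDL 13: wL³/(24EI) = 14.62/EI
  at D: point load 76 at a = 1.5: Pab(L + b)/(6LEI) = 42.75/EI
  at E: point load 76 at a = 1.5: Pab(L + a)/(6LEI) = 42.75/EI
  θ_D0 = 57.38/EI,  θ_E0 = 57.38/EI
Flexibility coefficients: a unit moment at one end gives L/(3EI) there and L/(6EI) at the far end, so f₁₁ = f₂₂ = 1/EI and f₁₂ = f₂₁ = 0.5/EI.
Compatibility — zero rotation at each built-in end:
  1 M_D + 0.5 M_E = 57.38
  0.5 M_D + 1 M_E = 57.38
Solving the pair gives M_D = 38.25 kN·m and M_E = 38.25 kN·m (hogging).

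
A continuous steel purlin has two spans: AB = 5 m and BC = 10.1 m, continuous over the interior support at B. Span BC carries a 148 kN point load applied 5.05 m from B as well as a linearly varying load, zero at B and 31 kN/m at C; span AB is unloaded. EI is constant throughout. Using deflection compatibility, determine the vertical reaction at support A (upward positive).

Release continuity at B by inserting a hinge; the redundant is the internal moment M_B. The primary structure is two simply-supported spans AB and BC.
End slopes at the hinge B, treating each span as simply supported:
  span BC: point load 148 at a = 5.05: Pab(L + b)/(6LEI) = 943.6/EI
  span BC: triangular load, peak 31: 7w₀L³/(360EI) = 621/EI
  relative rotation θ_0 = (0 + 1565)/EI = 1565/EI
A unit hogging moment at B produces rotation L₁/(3EI) + L₂/(3EI) = 5.033/EI.
Compatibility: M_B·(L₁+L₂)/(3EI) = θ_0, giving M_B = 310.9 kN·m (hogging).
Span AB, ΣM about A with M_B applied at B: R_B^{AB}·5 = 0 + 310.9, so R_B^{AB} = 62.17 kN and R_A = 0 − 62.17 = -62.17 kN.

R_A = -62.17 kN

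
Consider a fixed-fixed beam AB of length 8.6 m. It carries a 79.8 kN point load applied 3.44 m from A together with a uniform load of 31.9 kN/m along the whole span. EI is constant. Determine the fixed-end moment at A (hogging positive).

M_A = 295.4 kN·m

Release both end moments; the primary structure is a simply-supported span AB with redundants M_A and M_B.
On the primary (simply-supported) span, the end slopes from the loading are:
  at A: point load 79.8 at a = 3.44: Pab(L + b)/(6LEI) = 377.7/EI
  at B: point load 79.8 at a = 3.44: Pab(L + a)/(6LEI) = 330.5/EI
  at A: UDL 31.9: wL³/(24EI) = 845.4/EI
  at B: UDL 31.9: wL³/(24EI) = 845.4/EI
  θ_A0 = 1223/EI,  θ_B0 = 1176/EI
Flexibility coefficients: a unit moment at one end gives L/(3EI) there and L/(6EI) at the far end, so f₁₁ = f₂₂ = 2.867/EI and f₁₂ = f₂₁ = 1.433/EI.
Compatibility — zero rotation at each built-in end:
  2.867 M_A + 1.433 M_B = 1223
  1.433 M_A + 2.867 M_B = 1176
Solving the pair gives M_A = 295.4 kN·m and M_B = 262.5 kN·m (hogging).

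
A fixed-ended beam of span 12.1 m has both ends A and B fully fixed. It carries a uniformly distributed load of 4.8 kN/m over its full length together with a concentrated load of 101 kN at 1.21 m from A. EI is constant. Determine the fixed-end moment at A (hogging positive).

Take the two fixed-end moments M_A, M_B as redundants; the released structure is the simple span AB.
Simple-span end rotations at A and B under the given loads:
  at A: UDL 4.8: wL³/(24EI) = 354.3/EI
  at B: UDL 4.8: wL³/(24EI) = 354.3/EI
  at A: point load 101 at a = 1.21: Pab(L + b)/(6LEI) = 421.4/EI
  at B: point load 101 at a = 1.21: Pab(L + a)/(6LEI) = 244/EI
  θ_A0 = 775.8/EI,  θ_B0 = 598.3/EI
Flexibility coefficients: a unit moment at one end gives L/(3EI) there and L/(6EI) at the far end, so f₁₁ = f₂₂ = 4.033/EI and f₁₂ = f₂₁ = 2.017/EI.
Compatibility — zero rotation at each built-in end:
  4.033 M_A + 2.017 M_B = 775.8
  2.017 M_A + 4.033 M_B = 598.3
Solving the pair gives M_A = 157.6 kN·m and M_B = 69.56 kN·m (hogging).

M_A = 157.6 kN·m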